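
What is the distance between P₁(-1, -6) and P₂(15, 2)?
Using the distance formula: d = sqrt((x₂-x₁)² + (y₂-y₁)²)
dx = 15 - (-1) = 16
dy = 2 - (-6) = 8
d = sqrt(16² + 8²) = sqrt(256 + 64) = sqrt(320) = 17.89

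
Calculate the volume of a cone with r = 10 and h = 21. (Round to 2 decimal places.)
Volume = (1/3) * pi * r² * h
Volume = (1/3) * pi * 10² * 21
Volume = (1/3) * pi * 100 * 21
Volume = (1/3) * pi * 2100
Volume = 2199.11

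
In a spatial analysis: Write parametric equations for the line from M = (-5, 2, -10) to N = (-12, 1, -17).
Direction vector d = N - M = (-7, -1, -7)
x = -5 - 7t, y = 2 - t, z = -10 - 7t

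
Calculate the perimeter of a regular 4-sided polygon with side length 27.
Perimeter = number of sides * side length
Perimeter = 4 * 27
Perimeter = 108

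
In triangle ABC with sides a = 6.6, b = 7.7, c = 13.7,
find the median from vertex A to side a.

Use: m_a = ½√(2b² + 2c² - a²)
m_a = ½√(2·7.7² + 2·13.7² - 6.6²)
m_a = ½√(118.58 + 375.38 - 43.56) = ½√450.4 = 10.61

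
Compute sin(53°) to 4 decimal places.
sin(53 degrees) = 0.7986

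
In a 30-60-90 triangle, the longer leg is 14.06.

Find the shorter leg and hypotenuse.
In a 30-60-90 triangle, sides are in ratio 1 : √3 : 2.
Long leg = short leg·√3  →  short leg = 14.06/√3 = 8.118
Hypotenuse = 2·(short leg) = 2·14.06/√3 = 16.24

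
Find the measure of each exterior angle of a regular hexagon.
Exterior angle of a regular n-gon = 360/n
Exterior angle = 360/6
Exterior angle = 60 degrees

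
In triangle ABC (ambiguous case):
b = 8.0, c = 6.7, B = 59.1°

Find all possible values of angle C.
sin(C)/c = sin(B)/b  →  sin(C) = c·sin(B)/b = 6.7·sin(59.1°)/8.0 = 0.718629
C₁ = arcsin(0.718629) = 45.94°,  C₂ = 180° - C₁ = 134.06°
Check C₂: A = 180° - 59.1° - 134.06° = -13.16° ≤ 0, rejected
C = 45.94° (one solution)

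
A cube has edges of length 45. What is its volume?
Volume = s³
Volume = 45³
Volume = 91125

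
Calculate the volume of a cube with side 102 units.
Volume = s³
Volume = 102³
Volume = 1061208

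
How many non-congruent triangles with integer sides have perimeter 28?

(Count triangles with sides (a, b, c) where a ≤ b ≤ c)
With a ≤ b ≤ c and a + b + c = 28, the triangle inequality a + b > c gives c < 28/2, so c ≤ 13.
Iterate a from 1 to ⌊p/3⌋ = 9; for each a, b ranges from a to ⌊(p−a)/2⌋ with c = p − a − b, keeping only c ≥ b.
Triples: (2, 13, 13), (3, 12, 13), (4, 11, 13), …
Count = 16 triangles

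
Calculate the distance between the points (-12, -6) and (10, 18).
Using the distance formula: d = sqrt((x₂-x₁)² + (y₂-y₁)²)
dx = 10 - (-12) = 22
dy = 18 - (-6) = 24
d = sqrt(22² + 24²) = sqrt(484 + 576) = sqrt(1060) = 32.56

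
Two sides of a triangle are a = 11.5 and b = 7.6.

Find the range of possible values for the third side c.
By the triangle inequality: |a - b| < c < a + b
|11.5 - 7.6| < c < 11.5 + 7.6
3.9 < c < 19.1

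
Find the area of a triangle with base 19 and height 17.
Area = (1/2) * base * height
Area = (1/2) * 19 * 17
Area = 161.50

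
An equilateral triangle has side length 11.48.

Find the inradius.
For an equilateral triangle, r = s/(2√3) where s is the side.
r = 11.48/(2√3) = 11.48/3.464102 = 3.314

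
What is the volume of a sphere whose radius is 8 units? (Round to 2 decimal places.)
Volume = (4/3) * pi * r³
Volume = (4/3) * pi * 8³
Volume = (4/3) * pi * 512
Volume = 2144.66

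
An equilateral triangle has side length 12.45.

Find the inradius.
For an equilateral triangle, r = s/(2√3) where s is the side.
r = 12.45/(2√3) = 12.45/3.464102 = 3.594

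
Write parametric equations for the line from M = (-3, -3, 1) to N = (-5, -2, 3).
Direction vector d = N - M = (-2, 1, 2)
x = -3 - 2t, y = -3 + t, z = 1 + 2t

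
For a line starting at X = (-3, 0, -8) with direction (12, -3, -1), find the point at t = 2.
P(2) = (-3 + 12(2), 0 + (-3)(2), -8 + (-1)(2)) = (21, -6, -10)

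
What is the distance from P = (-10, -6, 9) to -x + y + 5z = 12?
d = |(-1)(-10) + 1(-6) + 5(9) - (12)| / √((-1)² + 1² + 5²) = 37/√27 = 7.121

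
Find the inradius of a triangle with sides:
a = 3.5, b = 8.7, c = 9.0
s = (a+b+c)/2 = (3.5+8.7+9.0)/2 = 10.6
Area = √(s(s-a)(s-b)(s-c)) = √(10.6·7.1·1.9·1.6) = 15.1258
r = Area/s = 15.1258/10.6 = 1.427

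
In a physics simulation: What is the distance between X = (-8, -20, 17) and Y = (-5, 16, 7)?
d = √[(3)² + (36)² + (-10)²] = √1405 = 37.48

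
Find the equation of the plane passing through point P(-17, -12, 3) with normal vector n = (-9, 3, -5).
d = n·P = (-9)(-17) + (3)(-12) + (-5)(3) = 102
Plane: -9x + 3y - 5z = 102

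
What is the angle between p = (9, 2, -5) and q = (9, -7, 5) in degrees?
p·q = 42, |p|² = 110, |q|² = 155
cos θ = 42/√17050 ≈ 0.3217
θ ≈ 71.24°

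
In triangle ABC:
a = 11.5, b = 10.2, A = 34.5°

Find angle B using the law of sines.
sin(B)/b = sin(A)/a
sin(B) = b·sin(A)/a = 10.2·sin(34.5°)/11.5 = 0.502378
B = arcsin(0.502378) = 30.16°  (b ≤ a, so B ≤ A and the acute solution is unique)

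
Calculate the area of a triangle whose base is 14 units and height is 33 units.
Area = (1/2) * base * height
Area = (1/2) * 14 * 33
Area = 231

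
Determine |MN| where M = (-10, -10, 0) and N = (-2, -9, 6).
d = √[(8)² + (1)² + (6)²] = √101 = 10.05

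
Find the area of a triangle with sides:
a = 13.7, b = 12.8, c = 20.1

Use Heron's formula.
s = (a+b+c)/2 = (13.7+12.8+20.1)/2 = 23.3
A = √(s(s-a)(s-b)(s-c)) = √(23.3·9.6·10.5·3.2)
A = √7515.65 = 86.69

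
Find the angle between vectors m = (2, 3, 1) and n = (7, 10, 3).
m·n = 47, |m|² = 14, |n|² = 158
cos θ = 47/√2212 ≈ 0.9993
θ ≈ 2.111°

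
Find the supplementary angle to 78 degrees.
Supplementary angles sum to 180 degrees.
Other angle = 180 - 78
Other angle = 102 degrees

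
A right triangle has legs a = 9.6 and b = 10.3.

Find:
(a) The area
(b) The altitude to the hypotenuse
(a) Area = ½ab = ½·9.6·10.3 = 49.44
(b) Hypotenuse c = √(9.6² + 10.3²) = √198.25 = 14.0801
    Area = ½·c·h_c  →  h_c = 2·Area/c = 2·49.44/14.0801 = 7.023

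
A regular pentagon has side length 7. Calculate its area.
For a regular 5-gon with side length s = 7:
Apothem a = s / (2*tan(pi/5)) = 7 / (2*tan(pi/5)) ≈ 4.8173
Perimeter P = 5 * 7 = 35
Area = (1/2) * P * a = (1/2) * 35 * 4.8173 = 84.30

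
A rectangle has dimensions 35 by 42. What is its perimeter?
Perimeter = 2 * (length + width)
Perimeter = 2 * (35 + 42)
Perimeter = 2 * 77
Perimeter = 154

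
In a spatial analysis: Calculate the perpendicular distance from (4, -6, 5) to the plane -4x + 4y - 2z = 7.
d = |(-4)(4) + 4(-6) + (-2)(5) - (7)| / √((-4)² + 4² + (-2)²) = 57/√36 = 9.5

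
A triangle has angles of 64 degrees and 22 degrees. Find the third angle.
Sum of angles in a triangle = 180 degrees
Third angle = 180 - 64 - 22
Third angle = 94 degrees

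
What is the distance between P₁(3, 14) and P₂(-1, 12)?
Using the distance formula: d = sqrt((x₂-x₁)² + (y₂-y₁)²)
dx = (-1) - 3 = -4
dy = 12 - 14 = -2
d = sqrt((-4)² + (-2)²) = sqrt(16 + 4) = sqrt(20) = 4.47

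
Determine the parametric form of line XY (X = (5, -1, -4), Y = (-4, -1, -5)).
Direction vector d = Y - X = (-9, 0, -1)
x = 5 - 9t, y = -1, z = -4 - t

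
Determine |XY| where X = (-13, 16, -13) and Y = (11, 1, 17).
d = √[(24)² + (-15)² + (30)²] = √1701 = 41.24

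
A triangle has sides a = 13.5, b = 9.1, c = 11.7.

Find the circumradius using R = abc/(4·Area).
s = (a+b+c)/2 = 17.15
Area = √(s(s-a)(s-b)(s-c)) = √(17.15·3.65·8.05·5.45) = 52.4052
R = abc/(4·Area) = (13.5·9.1·11.7)/(4·52.4052) = 1437.345/209.6208 = 6.857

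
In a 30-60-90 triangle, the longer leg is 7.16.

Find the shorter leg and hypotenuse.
In a 30-60-90 triangle, sides are in ratio 1 : √3 : 2.
Long leg = short leg·√3  →  short leg = 7.16/√3 = 4.134
Hypotenuse = 2·(short leg) = 2·7.16/√3 = 8.268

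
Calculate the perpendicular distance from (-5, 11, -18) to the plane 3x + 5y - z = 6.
d = |3(-5) + 5(11) + (-1)(-18) - (6)| / √(3² + 5² + (-1)²) = 52/√35 = 8.79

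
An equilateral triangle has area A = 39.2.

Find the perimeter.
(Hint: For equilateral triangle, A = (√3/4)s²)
A = (√3/4)s²  →  s² = 4A/√3 = 4·39.2/√3 = 90.5285
s = 9.51465
Perimeter = 3s = 28.54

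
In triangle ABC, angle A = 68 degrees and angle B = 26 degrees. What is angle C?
Sum of angles in a triangle = 180 degrees
Third angle = 180 - 68 - 26
Third angle = 86 degrees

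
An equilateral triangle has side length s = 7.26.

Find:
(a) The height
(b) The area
(a) Height h = s·√3/2 = 7.26·√3/2 = 6.287
(b) Area = (√3/4)·s² = (√3/4)·7.26² = (√3/4)·52.7076 = 22.82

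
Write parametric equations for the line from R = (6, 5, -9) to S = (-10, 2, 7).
Direction vector d = S - R = (-16, -3, 16)
x = 6 - 16t, y = 5 - 3t, z = -9 + 16t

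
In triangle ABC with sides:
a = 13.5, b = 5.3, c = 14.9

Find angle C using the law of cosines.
cos(C) = (a² + b² - c²)/(2ab)
cos(C) = (13.5² + 5.3² - 14.9²)/(2·13.5·5.3) = -11.67/143.1 = -0.081551
C = arccos(-0.081551) = 94.68°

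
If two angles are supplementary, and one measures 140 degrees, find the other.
Supplementary angles sum to 180 degrees.
Other angle = 180 - 140
Other angle = 40 degrees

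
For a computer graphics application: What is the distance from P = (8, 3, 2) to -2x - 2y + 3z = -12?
d = |(-2)(8) + (-2)(3) + 3(2) - (-12)| / √((-2)² + (-2)² + 3²) = 4/√17 = 0.9701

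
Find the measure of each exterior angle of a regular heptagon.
Exterior angle of a regular n-gon = 360/n
Exterior angle = 360/7
Exterior angle = 51.43 degrees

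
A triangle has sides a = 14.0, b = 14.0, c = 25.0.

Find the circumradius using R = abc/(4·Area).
s = (a+b+c)/2 = 26.5
Area = √(s(s-a)(s-b)(s-c)) = √(26.5·12.5·12.5·1.5) = 78.8095
R = abc/(4·Area) = (14.0·14.0·25.0)/(4·78.8095) = 4900/315.238 = 15.54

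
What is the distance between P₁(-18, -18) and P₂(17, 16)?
Using the distance formula: d = sqrt((x₂-x₁)² + (y₂-y₁)²)
dx = 17 - (-18) = 35
dy = 16 - (-18) = 34
d = sqrt(35² + 34²) = sqrt(1225 + 1156) = sqrt(2381) = 48.80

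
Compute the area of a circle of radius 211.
Area = pi * r²
Area = pi * 211²
Area = pi * 44521
Area = 139866.85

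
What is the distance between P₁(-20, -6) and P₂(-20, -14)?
Using the distance formula: d = sqrt((x₂-x₁)² + (y₂-y₁)²)
dx = (-20) - (-20) = 0
dy = (-14) - (-6) = -8
d = sqrt(0² + (-8)²) = sqrt(0 + 64) = sqrt(64) = 8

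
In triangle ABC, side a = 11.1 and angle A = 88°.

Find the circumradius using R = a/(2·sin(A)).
R = a/(2·sin(A)) = 11.1/(2·sin(88°))
R = 11.1/(2·0.999391) = 11.1/1.998782 = 5.553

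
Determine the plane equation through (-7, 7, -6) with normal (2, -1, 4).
d = n·P = (2)(-7) + (-1)(7) + (4)(-6) = -45
Plane: 2x - y + 4z = -45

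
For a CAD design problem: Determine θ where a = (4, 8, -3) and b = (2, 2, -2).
a·b = 30, |a|² = 89, |b|² = 12
cos θ = 30/√1068 ≈ 0.918
θ ≈ 23.37°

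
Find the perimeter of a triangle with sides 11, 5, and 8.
Perimeter = sum of all sides
Perimeter = 11 + 5 + 8
Perimeter = 24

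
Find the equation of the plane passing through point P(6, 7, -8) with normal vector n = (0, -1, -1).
d = n·P = (0)(6) + (-1)(7) + (-1)(-8) = 1
Plane: -y - z = 1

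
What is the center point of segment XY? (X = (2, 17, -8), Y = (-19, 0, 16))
Midpoint = ((2-19)/2, (17+0)/2, (-8+16)/2) = (-8.5, 8.5, 4)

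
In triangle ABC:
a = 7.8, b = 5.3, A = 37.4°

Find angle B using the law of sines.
sin(B)/b = sin(A)/a
sin(B) = b·sin(A)/a = 5.3·sin(37.4°)/7.8 = 0.412704
B = arcsin(0.412704) = 24.37°  (b ≤ a, so B ≤ A and the acute solution is unique)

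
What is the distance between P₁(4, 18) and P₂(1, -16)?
Using the distance formula: d = sqrt((x₂-x₁)² + (y₂-y₁)²)
dx = 1 - 4 = -3
dy = (-16) - 18 = -34
d = sqrt((-3)² + (-34)²) = sqrt(9 + 1156) = sqrt(1165) = 34.13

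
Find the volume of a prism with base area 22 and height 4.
Volume = base area * height
Volume = 22 * 4
Volume = 88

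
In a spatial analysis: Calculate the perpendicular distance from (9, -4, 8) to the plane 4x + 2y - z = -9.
d = |4(9) + 2(-4) + (-1)(8) - (-9)| / √(4² + 2² + (-1)²) = 29/√21 = 6.328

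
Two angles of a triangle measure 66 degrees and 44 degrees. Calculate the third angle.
Sum of angles in a triangle = 180 degrees
Third angle = 180 - 66 - 44
Third angle = 70 degrees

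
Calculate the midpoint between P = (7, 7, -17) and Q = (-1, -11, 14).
Midpoint = ((7-1)/2, (7-11)/2, (-17+14)/2) = (3, -2, -1.5)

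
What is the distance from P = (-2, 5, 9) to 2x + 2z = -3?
d = |2(-2) + 0(5) + 2(9) - (-3)| / √(2² + 0² + 2²) = 17/√8 = 6.01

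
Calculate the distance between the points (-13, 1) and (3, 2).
Using the distance formula: d = sqrt((x₂-x₁)² + (y₂-y₁)²)
dx = 3 - (-13) = 16
dy = 2 - 1 = 1
d = sqrt(16² + 1²) = sqrt(256 + 1) = sqrt(257) = 16.03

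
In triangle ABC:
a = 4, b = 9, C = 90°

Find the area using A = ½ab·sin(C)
A = ½·4·9·sin(90°) = ½·36·1.000000 = 18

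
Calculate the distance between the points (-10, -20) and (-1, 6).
Using the distance formula: d = sqrt((x₂-x₁)² + (y₂-y₁)²)
dx = (-1) - (-10) = 9
dy = 6 - (-20) = 26
d = sqrt(9² + 26²) = sqrt(81 + 676) = sqrt(757) = 27.51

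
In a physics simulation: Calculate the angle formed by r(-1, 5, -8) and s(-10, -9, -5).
r·s = 5, |r|² = 90, |s|² = 206
cos θ = 5/√18540 ≈ 0.03672
θ ≈ 87.9°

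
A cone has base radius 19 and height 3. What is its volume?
Volume = (1/3) * pi * r² * h
Volume = (1/3) * pi * 19² * 3
Volume = (1/3) * pi * 361 * 3
Volume = (1/3) * pi * 1083
Volume = 1134.11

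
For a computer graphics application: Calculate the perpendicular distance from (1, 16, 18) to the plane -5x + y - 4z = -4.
d = |(-5)(1) + 1(16) + (-4)(18) - (-4)| / √((-5)² + 1² + (-4)²) = 57/√42 = 8.795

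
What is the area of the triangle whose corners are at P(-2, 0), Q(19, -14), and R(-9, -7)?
Using the coordinate formula: Area = (1/2)|x₁(y₂-y₃) + x₂(y₃-y₁) + x₃(y₁-y₂)|
Area = (1/2)|(-2)((-14)-(-7)) + 19((-7)-0) + (-9)(0-(-14))|
Area = (1/2)|(-2)*(-7) + 19*(-7) + (-9)*14|
Area = (1/2)|14 + (-133) + (-126)|
Area = (1/2)*245 = 122.50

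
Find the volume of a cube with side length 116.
Volume = s³
Volume = 116³
Volume = 1560896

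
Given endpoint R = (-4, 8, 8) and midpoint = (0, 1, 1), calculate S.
S = (2×0 - (-4), 2×1 - 8, 2×1 - 8) = (4, -6, -6)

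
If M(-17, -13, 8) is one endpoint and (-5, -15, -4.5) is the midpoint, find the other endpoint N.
N = (2×(-5) - (-17), 2×(-15) - (-13), 2×(-4.5) - 8) = (7, -17, -17)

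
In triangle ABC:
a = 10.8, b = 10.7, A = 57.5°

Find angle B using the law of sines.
sin(B)/b = sin(A)/a
sin(B) = b·sin(A)/a = 10.7·sin(57.5°)/10.8 = 0.835582
B = arcsin(0.835582) = 56.68°  (b ≤ a, so B ≤ A and the acute solution is unique)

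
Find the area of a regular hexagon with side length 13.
For a regular 6-gon with side length s = 13:
Apothem a = s / (2*tan(pi/6)) = 13 / (2*tan(pi/6)) ≈ 11.2583
Perimeter P = 6 * 13 = 78
Area = (1/2) * P * a = (1/2) * 78 * 11.2583 = 439.07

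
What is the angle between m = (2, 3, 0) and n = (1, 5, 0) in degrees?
m·n = 17, |m|² = 13, |n|² = 26
cos θ = 17/√338 ≈ 0.9247
θ ≈ 22.38°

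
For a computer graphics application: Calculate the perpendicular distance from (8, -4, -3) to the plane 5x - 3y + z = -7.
d = |5(8) + (-3)(-4) + 1(-3) - (-7)| / √(5² + (-3)² + 1²) = 56/√35 = 9.466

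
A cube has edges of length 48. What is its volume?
Volume = s³
Volume = 48³
Volume = 110592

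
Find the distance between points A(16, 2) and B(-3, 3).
Using the distance formula: d = sqrt((x₂-x₁)² + (y₂-y₁)²)
dx = (-3) - 16 = -19
dy = 3 - 2 = 1
d = sqrt((-19)² + 1²) = sqrt(361 + 1) = sqrt(362) = 19.03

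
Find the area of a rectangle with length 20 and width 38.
Area = length * width
Area = 20 * 38
Area = 760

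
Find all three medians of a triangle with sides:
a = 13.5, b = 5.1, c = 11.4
Using m_x = ½√(2y² + 2z² - x²):
m_a = ½√(2·5.1² + 2·11.4² - 13.5²) = ½√129.69 = 5.694
m_b = ½√(2·13.5² + 2·11.4² - 5.1²) = ½√598.41 = 12.23
m_c = ½√(2·13.5² + 2·5.1² - 11.4²) = ½√286.56 = 8.464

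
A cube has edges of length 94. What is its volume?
Volume = s³
Volume = 94³
Volume = 830584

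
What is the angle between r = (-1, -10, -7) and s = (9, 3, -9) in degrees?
r·s = 24, |r|² = 150, |s|² = 171
cos θ = 24/√25650 ≈ 0.1499
θ ≈ 81.38°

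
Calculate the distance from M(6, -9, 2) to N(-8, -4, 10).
d = √[(-14)² + (5)² + (8)²] = √285 = 16.88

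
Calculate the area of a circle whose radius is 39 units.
Area = pi * r²
Area = pi * 39²
Area = pi * 1521
Area = 4778.36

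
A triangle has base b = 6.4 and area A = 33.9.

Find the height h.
A = ½bh  →  h = 2A/b
h = 2·33.9/6.4 = 10.59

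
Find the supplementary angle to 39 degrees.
Supplementary angles sum to 180 degrees.
Other angle = 180 - 39
Other angle = 141 degrees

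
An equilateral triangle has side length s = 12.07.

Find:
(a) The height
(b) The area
(a) Height h = s·√3/2 = 12.07·√3/2 = 10.45
(b) Area = (√3/4)·s² = (√3/4)·12.07² = (√3/4)·145.685 = 63.08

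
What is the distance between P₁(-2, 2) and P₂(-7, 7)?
Using the distance formula: d = sqrt((x₂-x₁)² + (y₂-y₁)²)
dx = (-7) - (-2) = -5
dy = 7 - 2 = 5
d = sqrt((-5)² + 5²) = sqrt(25 + 25) = sqrt(50) = 7.07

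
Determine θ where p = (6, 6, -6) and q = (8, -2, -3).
p·q = 54, |p|² = 108, |q|² = 77
cos θ = 54/√8316 ≈ 0.5922
θ ≈ 53.69°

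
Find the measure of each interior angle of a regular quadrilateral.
Interior angle of a regular n-gon = (n-2)*180/n
Interior angle = (4-2)*180/4
Interior angle = 2*180/4
Interior angle = 360/4
Interior angle = 90 degrees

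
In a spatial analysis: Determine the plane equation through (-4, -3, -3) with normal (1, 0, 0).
d = n·P = (1)(-4) + (0)(-3) + (0)(-3) = -4
Plane: x = -4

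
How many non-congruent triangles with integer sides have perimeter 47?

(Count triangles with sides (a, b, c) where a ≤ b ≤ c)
With a ≤ b ≤ c and a + b + c = 47, the triangle inequality a + b > c gives c < 47/2, so c ≤ 23.
Iterate a from 1 to ⌊p/3⌋ = 15; for each a, b ranges from a to ⌊(p−a)/2⌋ with c = p − a − b, keeping only c ≥ b.
Triples: (1, 23, 23), (2, 22, 23), (3, 21, 23), …
Count = 52 triangles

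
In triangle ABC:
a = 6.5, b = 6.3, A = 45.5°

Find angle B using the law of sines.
sin(B)/b = sin(A)/a
sin(B) = b·sin(A)/a = 6.3·sin(45.5°)/6.5 = 0.691304
B = arcsin(0.691304) = 43.73°  (b ≤ a, so B ≤ A and the acute solution is unique)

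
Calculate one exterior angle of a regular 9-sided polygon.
Exterior angle of a regular n-gon = 360/n
Exterior angle = 360/9
Exterior angle = 40 degrees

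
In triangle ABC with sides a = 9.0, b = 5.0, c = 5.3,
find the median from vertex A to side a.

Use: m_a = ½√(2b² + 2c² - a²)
m_a = ½√(2·5.0² + 2·5.3² - 9.0²)
m_a = ½√(50 + 56.18 - 81) = ½√25.18 = 2.509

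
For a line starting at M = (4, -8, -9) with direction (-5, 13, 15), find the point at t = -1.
P(-1) = (4 + (-5)(-1), -8 + 13(-1), -9 + 15(-1)) = (9, -21, -24)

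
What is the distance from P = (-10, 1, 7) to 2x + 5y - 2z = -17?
d = |2(-10) + 5(1) + (-2)(7) - (-17)| / √(2² + 5² + (-2)²) = 12/√33 = 2.089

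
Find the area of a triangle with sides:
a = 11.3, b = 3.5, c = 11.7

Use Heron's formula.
s = (a+b+c)/2 = (11.3+3.5+11.7)/2 = 13.25
A = √(s(s-a)(s-b)(s-c)) = √(13.25·1.95·9.75·1.55)
A = √390.469 = 19.76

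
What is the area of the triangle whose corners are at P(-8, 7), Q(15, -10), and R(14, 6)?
Using the coordinate formula: Area = (1/2)|x₁(y₂-y₃) + x₂(y₃-y₁) + x₃(y₁-y₂)|
Area = (1/2)|(-8)((-10)-6) + 15(6-7) + 14(7-(-10))|
Area = (1/2)|(-8)*(-16) + 15*(-1) + 14*17|
Area = (1/2)|128 + (-15) + 238|
Area = (1/2)*351 = 175.50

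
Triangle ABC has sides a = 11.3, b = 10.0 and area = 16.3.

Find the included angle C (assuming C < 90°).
Area = ½ab·sin(C)  →  sin(C) = 2·Area/(ab)
sin(C) = 2·16.3/(11.3·10.0) = 0.288496
C = arcsin(0.288496) = 16.77°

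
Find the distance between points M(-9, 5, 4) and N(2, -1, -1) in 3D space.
d = √[(11)² + (-6)² + (-5)²] = √182 = 13.49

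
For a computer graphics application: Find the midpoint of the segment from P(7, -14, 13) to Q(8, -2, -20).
Midpoint = ((7+8)/2, (-14-2)/2, (13-20)/2) = (7.5, -8, -3.5)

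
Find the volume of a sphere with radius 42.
Volume = (4/3) * pi * r³
Volume = (4/3) * pi * 42³
Volume = (4/3) * pi * 74088
Volume = 310339.09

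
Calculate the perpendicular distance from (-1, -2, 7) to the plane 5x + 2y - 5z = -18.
d = |5(-1) + 2(-2) + (-5)(7) - (-18)| / √(5² + 2² + (-5)²) = 26/√54 = 3.538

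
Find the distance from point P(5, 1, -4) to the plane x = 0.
d = |1(5) + 0(1) + 0(-4) - (0)| / √(1² + 0² + 0²) = 5/√1 = 5.0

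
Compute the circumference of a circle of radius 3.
Circumference = 2 * pi * r
Circumference = 2 * pi * 3
Circumference = 18.85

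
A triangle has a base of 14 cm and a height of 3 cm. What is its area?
Area = (1/2) * base * height
Area = (1/2) * 14 * 3
Area = 21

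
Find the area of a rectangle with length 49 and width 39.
Area = length * width
Area = 49 * 39
Area = 1911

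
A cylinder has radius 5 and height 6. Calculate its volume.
Volume = pi * r² * h
Volume = pi * 5² * 6
Volume = pi * 25 * 6
Volume = pi * 150
Volume = 471.24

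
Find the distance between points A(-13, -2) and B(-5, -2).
Using the distance formula: d = sqrt((x₂-x₁)² + (y₂-y₁)²)
dx = (-5) - (-13) = 8
dy = (-2) - (-2) = 0
d = sqrt(8² + 0²) = sqrt(64 + 0) = sqrt(64) = 8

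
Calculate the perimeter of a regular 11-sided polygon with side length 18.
Perimeter = number of sides * side length
Perimeter = 11 * 18
Perimeter = 198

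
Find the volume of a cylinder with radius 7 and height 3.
Volume = pi * r² * h
Volume = pi * 7² * 3
Volume = pi * 49 * 3
Volume = pi * 147
Volume = 461.81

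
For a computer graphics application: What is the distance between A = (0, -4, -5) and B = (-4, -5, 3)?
d = √[(-4)² + (-1)² + (8)²] = √81 = 9.0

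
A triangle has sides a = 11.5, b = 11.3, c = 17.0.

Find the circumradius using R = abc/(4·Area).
s = (a+b+c)/2 = 19.9
Area = √(s(s-a)(s-b)(s-c)) = √(19.9·8.4·8.6·2.9) = 64.5676
R = abc/(4·Area) = (11.5·11.3·17.0)/(4·64.5676) = 2209.15/258.2704 = 8.554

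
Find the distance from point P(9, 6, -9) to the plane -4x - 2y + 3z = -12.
d = |(-4)(9) + (-2)(6) + 3(-9) - (-12)| / √((-4)² + (-2)² + 3²) = 63/√29 = 11.7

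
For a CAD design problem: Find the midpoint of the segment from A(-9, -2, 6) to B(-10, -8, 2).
Midpoint = ((-9-10)/2, (-2-8)/2, (6+2)/2) = (-9.5, -5, 4)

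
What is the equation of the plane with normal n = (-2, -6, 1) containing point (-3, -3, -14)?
d = n·P = (-2)(-3) + (-6)(-3) + (1)(-14) = 10
Plane: -2x - 6y + z = 10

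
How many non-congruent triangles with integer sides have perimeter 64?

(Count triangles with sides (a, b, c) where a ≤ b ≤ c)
With a ≤ b ≤ c and a + b + c = 64, the triangle inequality a + b > c gives c < 64/2, so c ≤ 31.
Iterate a from 1 to ⌊p/3⌋ = 21; for each a, b ranges from a to ⌊(p−a)/2⌋ with c = p − a − b, keeping only c ≥ b.
Triples: (2, 31, 31), (3, 30, 31), (4, 29, 31), …
Count = 85 triangles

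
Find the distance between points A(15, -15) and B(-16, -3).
Using the distance formula: d = sqrt((x₂-x₁)² + (y₂-y₁)²)
dx = (-16) - 15 = -31
dy = (-3) - (-15) = 12
d = sqrt((-31)² + 12²) = sqrt(961 + 144) = sqrt(1105) = 33.24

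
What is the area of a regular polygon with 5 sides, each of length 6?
For a regular 5-gon with side length s = 6:
Apothem a = s / (2*tan(pi/5)) = 6 / (2*tan(pi/5)) ≈ 4.1291
Perimeter P = 5 * 6 = 30
Area = (1/2) * P * a = (1/2) * 30 * 4.1291 = 61.94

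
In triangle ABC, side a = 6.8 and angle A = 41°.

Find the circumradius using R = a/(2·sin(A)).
R = a/(2·sin(A)) = 6.8/(2·sin(41°))
R = 6.8/(2·0.656059) = 6.8/1.312118 = 5.182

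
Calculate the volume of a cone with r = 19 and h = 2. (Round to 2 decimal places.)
Volume = (1/3) * pi * r² * h
Volume = (1/3) * pi * 19² * 2
Volume = (1/3) * pi * 361 * 2
Volume = (1/3) * pi * 722
Volume = 756.08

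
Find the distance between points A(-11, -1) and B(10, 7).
Using the distance formula: d = sqrt((x₂-x₁)² + (y₂-y₁)²)
dx = 10 - (-11) = 21
dy = 7 - (-1) = 8
d = sqrt(21² + 8²) = sqrt(441 + 64) = sqrt(505) = 22.47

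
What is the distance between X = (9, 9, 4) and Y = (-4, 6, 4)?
d = √[(-13)² + (-3)² + (0)²] = √178 = 13.34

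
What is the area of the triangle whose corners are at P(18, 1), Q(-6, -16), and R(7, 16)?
Using the coordinate formula: Area = (1/2)|x₁(y₂-y₃) + x₂(y₃-y₁) + x₃(y₁-y₂)|
Area = (1/2)|18((-16)-16) + (-6)(16-1) + 7(1-(-16))|
Area = (1/2)|18*(-32) + (-6)*15 + 7*17|
Area = (1/2)|(-576) + (-90) + 119|
Area = (1/2)*547 = 273.50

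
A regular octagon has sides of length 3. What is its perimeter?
Perimeter = number of sides * side length
Perimeter = 8 * 3
Perimeter = 24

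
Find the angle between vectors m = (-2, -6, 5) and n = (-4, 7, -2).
m·n = -44, |m|² = 65, |n|² = 69
cos θ = -44/√4485 ≈ -0.657
θ ≈ 131.1°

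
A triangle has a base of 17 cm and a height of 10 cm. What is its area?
Area = (1/2) * base * height
Area = (1/2) * 17 * 10
Area = 85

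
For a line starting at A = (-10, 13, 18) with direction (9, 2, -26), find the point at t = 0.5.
P(0.5) = (-10 + 9(0.5), 13 + 2(0.5), 18 + (-26)(0.5)) = (-5.5, 14, 5)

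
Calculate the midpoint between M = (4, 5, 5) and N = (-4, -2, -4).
Midpoint = ((4-4)/2, (5-2)/2, (5-4)/2) = (0, 1.5, 0.5)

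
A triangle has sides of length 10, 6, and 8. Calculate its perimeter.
Perimeter = sum of all sides
Perimeter = 10 + 6 + 8
Perimeter = 24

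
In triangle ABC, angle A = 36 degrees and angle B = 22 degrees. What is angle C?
Sum of angles in a triangle = 180 degrees
Third angle = 180 - 36 - 22
Third angle = 122 degrees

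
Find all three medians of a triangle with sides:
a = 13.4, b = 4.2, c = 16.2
Using m_x = ½√(2y² + 2z² - x²):
m_a = ½√(2·4.2² + 2·16.2² - 13.4²) = ½√380.6 = 9.754
m_b = ½√(2·13.4² + 2·16.2² - 4.2²) = ½√866.36 = 14.72
m_c = ½√(2·13.4² + 2·4.2² - 16.2²) = ½√131.96 = 5.744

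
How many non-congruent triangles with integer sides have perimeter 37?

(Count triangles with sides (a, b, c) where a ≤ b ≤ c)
With a ≤ b ≤ c and a + b + c = 37, the triangle inequality a + b > c gives c < 37/2, so c ≤ 18.
Iterate a from 1 to ⌊p/3⌋ = 12; for each a, b ranges from a to ⌊(p−a)/2⌋ with c = p − a − b, keeping only c ≥ b.
Triples: (1, 18, 18), (2, 17, 18), (3, 16, 18), …
Count = 33 triangles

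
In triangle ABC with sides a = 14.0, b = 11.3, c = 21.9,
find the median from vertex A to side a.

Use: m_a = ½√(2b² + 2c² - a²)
m_a = ½√(2·11.3² + 2·21.9² - 14.0²)
m_a = ½√(255.38 + 959.22 - 196) = ½√1018.6 = 15.96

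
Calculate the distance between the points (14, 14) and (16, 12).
Using the distance formula: d = sqrt((x₂-x₁)² + (y₂-y₁)²)
dx = 16 - 14 = 2
dy = 12 - 14 = -2
d = sqrt(2² + (-2)²) = sqrt(4 + 4) = sqrt(8) = 2.83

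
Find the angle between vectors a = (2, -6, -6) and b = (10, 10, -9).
a·b = 14, |a|² = 76, |b|² = 281
cos θ = 14/√21356 ≈ 0.0958
θ ≈ 84.5°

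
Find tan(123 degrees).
tan(123 degrees) = -1.5399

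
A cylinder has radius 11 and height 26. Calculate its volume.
Volume = pi * r² * h
Volume = pi * 11² * 26
Volume = pi * 121 * 26
Volume = pi * 3146
Volume = 9883.45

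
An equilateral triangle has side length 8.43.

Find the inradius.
For an equilateral triangle, r = s/(2√3) where s is the side.
r = 8.43/(2√3) = 8.43/3.464102 = 2.434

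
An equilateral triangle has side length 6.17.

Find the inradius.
For an equilateral triangle, r = s/(2√3) where s is the side.
r = 6.17/(2√3) = 6.17/3.464102 = 1.781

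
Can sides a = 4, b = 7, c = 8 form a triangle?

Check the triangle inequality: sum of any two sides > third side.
Yes, triangle inequality satisfied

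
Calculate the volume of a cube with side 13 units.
Volume = s³
Volume = 13³
Volume = 2197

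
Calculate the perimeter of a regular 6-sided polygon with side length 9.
Perimeter = number of sides * side length
Perimeter = 6 * 9
Perimeter = 54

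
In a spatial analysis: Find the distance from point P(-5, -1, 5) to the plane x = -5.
d = |1(-5) + 0(-1) + 0(5) - (-5)| / √(1² + 0² + 0²) = 0/√1 = 0.0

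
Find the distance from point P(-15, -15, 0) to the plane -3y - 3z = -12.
d = |0(-15) + (-3)(-15) + (-3)(0) - (-12)| / √(0² + (-3)² + (-3)²) = 57/√18 = 13.44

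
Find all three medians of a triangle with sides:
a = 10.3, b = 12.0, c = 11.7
Using m_x = ½√(2y² + 2z² - x²):
m_a = ½√(2·12.0² + 2·11.7² - 10.3²) = ½√455.69 = 10.67
m_b = ½√(2·10.3² + 2·11.7² - 12.0²) = ½√341.96 = 9.246
m_c = ½√(2·10.3² + 2·12.0² - 11.7²) = ½√363.29 = 9.53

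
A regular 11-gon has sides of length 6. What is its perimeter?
Perimeter = number of sides * side length
Perimeter = 11 * 6
Perimeter = 66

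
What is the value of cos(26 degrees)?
cos(26 degrees) = 0.8988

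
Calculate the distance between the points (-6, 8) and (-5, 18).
Using the distance formula: d = sqrt((x₂-x₁)² + (y₂-y₁)²)
dx = (-5) - (-6) = 1
dy = 18 - 8 = 10
d = sqrt(1² + 10²) = sqrt(1 + 100) = sqrt(101) = 10.05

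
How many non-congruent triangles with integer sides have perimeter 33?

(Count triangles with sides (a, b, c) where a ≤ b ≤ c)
With a ≤ b ≤ c and a + b + c = 33, the triangle inequality a + b > c gives c < 33/2, so c ≤ 16.
Iterate a from 1 to ⌊p/3⌋ = 11; for each a, b ranges from a to ⌊(p−a)/2⌋ with c = p − a − b, keeping only c ≥ b.
Triples: (1, 16, 16), (2, 15, 16), (3, 14, 16), …
Count = 27 triangles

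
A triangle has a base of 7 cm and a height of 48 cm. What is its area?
Area = (1/2) * base * height
Area = (1/2) * 7 * 48
Area = 168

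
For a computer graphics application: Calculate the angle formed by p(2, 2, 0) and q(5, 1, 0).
p·q = 12, |p|² = 8, |q|² = 26
cos θ = 12/√208 ≈ 0.8321
θ ≈ 33.69°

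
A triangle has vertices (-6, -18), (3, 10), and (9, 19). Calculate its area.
Using the coordinate formula: Area = (1/2)|x₁(y₂-y₃) + x₂(y₃-y₁) + x₃(y₁-y₂)|
Area = (1/2)|(-6)(10-19) + 3(19-(-18)) + 9((-18)-10)|
Area = (1/2)|(-6)*(-9) + 3*37 + 9*(-28)|
Area = (1/2)|54 + 111 + (-252)|
Area = (1/2)*87 = 43.50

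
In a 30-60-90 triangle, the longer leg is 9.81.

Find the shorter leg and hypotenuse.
In a 30-60-90 triangle, sides are in ratio 1 : √3 : 2.
Long leg = short leg·√3  →  short leg = 9.81/√3 = 5.664
Hypotenuse = 2·(short leg) = 2·9.81/√3 = 11.33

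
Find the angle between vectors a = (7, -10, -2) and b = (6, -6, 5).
a·b = 92, |a|² = 153, |b|² = 97
cos θ = 92/√14841 ≈ 0.7552
θ ≈ 40.96°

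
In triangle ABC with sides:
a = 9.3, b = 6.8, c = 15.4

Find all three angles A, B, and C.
By the law of cosines:
cos(A) = (b² + c² - a²)/(2bc) = 0.940174  →  A = 19.92°
cos(B) = (a² + c² - b²)/(2ac) = 0.968475  →  B = 14.42°
cos(C) = (a² + b² - c²)/(2ab) = -0.825664  →  C = 145.7°
Check: A + B + C = 180.0° ✓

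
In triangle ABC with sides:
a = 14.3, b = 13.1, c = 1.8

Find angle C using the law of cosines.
cos(C) = (a² + b² - c²)/(2ab)
cos(C) = (14.3² + 13.1² - 1.8²)/(2·14.3·13.1) = 372.86/374.66 = 0.995196
C = arccos(0.995196) = 5.619°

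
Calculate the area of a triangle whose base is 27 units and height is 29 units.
Area = (1/2) * base * height
Area = (1/2) * 27 * 29
Area = 391.50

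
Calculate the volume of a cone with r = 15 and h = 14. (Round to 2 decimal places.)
Volume = (1/3) * pi * r² * h
Volume = (1/3) * pi * 15² * 14
Volume = (1/3) * pi * 225 * 14
Volume = (1/3) * pi * 3150
Volume = 3298.67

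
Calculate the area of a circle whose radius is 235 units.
Area = pi * r²
Area = pi * 235²
Area = pi * 55225
Area = 173494.45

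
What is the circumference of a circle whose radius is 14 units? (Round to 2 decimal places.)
Circumference = 2 * pi * r
Circumference = 2 * pi * 14
Circumference = 87.96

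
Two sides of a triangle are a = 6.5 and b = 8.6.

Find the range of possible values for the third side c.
By the triangle inequality: |a - b| < c < a + b
|6.5 - 8.6| < c < 6.5 + 8.6
2.1 < c < 15.1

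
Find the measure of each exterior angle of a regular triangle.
Exterior angle of a regular n-gon = 360/n
Exterior angle = 360/3
Exterior angle = 120 degrees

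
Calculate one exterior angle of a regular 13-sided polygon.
Exterior angle of a regular n-gon = 360/n
Exterior angle = 360/13
Exterior angle = 27.69 degrees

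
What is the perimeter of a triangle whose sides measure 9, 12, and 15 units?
Perimeter = sum of all sides
Perimeter = 9 + 12 + 15
Perimeter = 36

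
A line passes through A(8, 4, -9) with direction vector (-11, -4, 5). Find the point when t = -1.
P(-1) = (8 + (-11)(-1), 4 + (-4)(-1), -9 + 5(-1)) = (19, 8, -14)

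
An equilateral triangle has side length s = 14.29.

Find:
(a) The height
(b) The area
(a) Height h = s·√3/2 = 14.29·√3/2 = 12.38
(b) Area = (√3/4)·s² = (√3/4)·14.29² = (√3/4)·204.204 = 88.42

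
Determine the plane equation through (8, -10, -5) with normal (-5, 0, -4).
d = n·P = (-5)(8) + (0)(-10) + (-4)(-5) = -20
Plane: -5x - 4z = -20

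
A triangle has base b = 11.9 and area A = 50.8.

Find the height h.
A = ½bh  →  h = 2A/b
h = 2·50.8/11.9 = 8.538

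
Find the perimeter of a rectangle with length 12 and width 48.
Perimeter = 2 * (length + width)
Perimeter = 2 * (12 + 48)
Perimeter = 2 * 60
Perimeter = 120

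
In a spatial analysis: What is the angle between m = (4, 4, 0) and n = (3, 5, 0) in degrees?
m·n = 32, |m|² = 32, |n|² = 34
cos θ = 32/√1088 ≈ 0.9701
θ ≈ 14.04°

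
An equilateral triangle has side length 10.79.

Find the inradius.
For an equilateral triangle, r = s/(2√3) where s is the side.
r = 10.79/(2√3) = 10.79/3.464102 = 3.115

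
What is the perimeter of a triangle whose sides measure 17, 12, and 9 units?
Perimeter = sum of all sides
Perimeter = 17 + 12 + 9
Perimeter = 38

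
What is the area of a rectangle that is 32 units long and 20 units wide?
Area = length * width
Area = 32 * 20
Area = 640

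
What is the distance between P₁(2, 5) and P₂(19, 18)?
Using the distance formula: d = sqrt((x₂-x₁)² + (y₂-y₁)²)
dx = 19 - 2 = 17
dy = 18 - 5 = 13
d = sqrt(17² + 13²) = sqrt(289 + 169) = sqrt(458) = 21.40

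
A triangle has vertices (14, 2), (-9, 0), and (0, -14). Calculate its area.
Using the coordinate formula: Area = (1/2)|x₁(y₂-y₃) + x₂(y₃-y₁) + x₃(y₁-y₂)|
Area = (1/2)|14(0-(-14)) + (-9)((-14)-2) + 0(2-0)|
Area = (1/2)|14*14 + (-9)*(-16) + 0*2|
Area = (1/2)|196 + 144 + 0|
Area = (1/2)*340 = 170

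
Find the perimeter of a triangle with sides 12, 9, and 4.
Perimeter = sum of all sides
Perimeter = 12 + 9 + 4
Perimeter = 25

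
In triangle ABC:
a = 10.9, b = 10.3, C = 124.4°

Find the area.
Using A = ½ab·sin(C):
A = ½·10.9·10.3·sin(124.4°) = ½·112.27·0.825113 = 46.32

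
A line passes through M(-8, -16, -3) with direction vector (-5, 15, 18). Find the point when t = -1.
P(-1) = (-8 + (-5)(-1), -16 + 15(-1), -3 + 18(-1)) = (-3, -31, -21)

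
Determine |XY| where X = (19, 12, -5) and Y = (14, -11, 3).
d = √[(-5)² + (-23)² + (8)²] = √618 = 24.86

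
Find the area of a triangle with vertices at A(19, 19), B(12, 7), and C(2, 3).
Using the coordinate formula: Area = (1/2)|x₁(y₂-y₃) + x₂(y₃-y₁) + x₃(y₁-y₂)|
Area = (1/2)|19(7-3) + 12(3-19) + 2(19-7)|
Area = (1/2)|19*4 + 12*(-16) + 2*12|
Area = (1/2)|76 + (-192) + 24|
Area = (1/2)*92 = 46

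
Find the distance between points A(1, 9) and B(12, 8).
Using the distance formula: d = sqrt((x₂-x₁)² + (y₂-y₁)²)
dx = 12 - 1 = 11
dy = 8 - 9 = -1
d = sqrt(11² + (-1)²) = sqrt(121 + 1) = sqrt(122) = 11.05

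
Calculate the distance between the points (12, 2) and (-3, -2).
Using the distance formula: d = sqrt((x₂-x₁)² + (y₂-y₁)²)
dx = (-3) - 12 = -15
dy = (-2) - 2 = -4
d = sqrt((-15)² + (-4)²) = sqrt(225 + 16) = sqrt(241) = 15.52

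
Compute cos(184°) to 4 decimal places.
cos(184 degrees) = -0.9976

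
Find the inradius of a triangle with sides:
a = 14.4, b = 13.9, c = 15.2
s = (a+b+c)/2 = (14.4+13.9+15.2)/2 = 21.75
Area = √(s(s-a)(s-b)(s-c)) = √(21.75·7.35·7.85·6.55) = 90.6627
r = Area/s = 90.6627/21.75 = 4.168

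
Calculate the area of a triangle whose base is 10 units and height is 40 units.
Area = (1/2) * base * height
Area = (1/2) * 10 * 40
Area = 200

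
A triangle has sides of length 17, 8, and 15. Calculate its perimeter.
Perimeter = sum of all sides
Perimeter = 17 + 8 + 15
Perimeter = 40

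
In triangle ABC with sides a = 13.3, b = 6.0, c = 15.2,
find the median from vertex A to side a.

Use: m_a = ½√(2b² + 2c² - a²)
m_a = ½√(2·6.0² + 2·15.2² - 13.3²)
m_a = ½√(72 + 462.08 - 176.89) = ½√357.19 = 9.45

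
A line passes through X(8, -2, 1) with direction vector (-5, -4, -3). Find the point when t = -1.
P(-1) = (8 + (-5)(-1), -2 + (-4)(-1), 1 + (-3)(-1)) = (13, 2, 4)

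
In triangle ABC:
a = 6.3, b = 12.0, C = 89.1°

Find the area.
Using A = ½ab·sin(C):
A = ½·6.3·12.0·sin(89.1°) = ½·75.6·0.999877 = 37.8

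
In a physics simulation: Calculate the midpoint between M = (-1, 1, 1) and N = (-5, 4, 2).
Midpoint = ((-1-5)/2, (1+4)/2, (1+2)/2) = (-3, 2.5, 1.5)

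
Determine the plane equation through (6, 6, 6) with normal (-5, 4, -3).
d = n·P = (-5)(6) + (4)(6) + (-3)(6) = -24
Plane: -5x + 4y - 3z = -24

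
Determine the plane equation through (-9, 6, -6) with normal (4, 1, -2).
d = n·P = (4)(-9) + (1)(6) + (-2)(-6) = -18
Plane: 4x + y - 2z = -18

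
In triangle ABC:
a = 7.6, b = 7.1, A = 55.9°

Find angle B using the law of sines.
sin(B)/b = sin(A)/a
sin(B) = b·sin(A)/a = 7.1·sin(55.9°)/7.6 = 0.773583
B = arcsin(0.773583) = 50.68°  (b ≤ a, so B ≤ A and the acute solution is unique)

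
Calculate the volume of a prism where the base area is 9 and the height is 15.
Volume = base area * height
Volume = 9 * 15
Volume = 135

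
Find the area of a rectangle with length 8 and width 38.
Area = length * width
Area = 8 * 38
Area = 304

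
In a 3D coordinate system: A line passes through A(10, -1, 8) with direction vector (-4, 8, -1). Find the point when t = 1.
P(1) = (10 + (-4)(1), -1 + 8(1), 8 + (-1)(1)) = (6, 7, 7)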